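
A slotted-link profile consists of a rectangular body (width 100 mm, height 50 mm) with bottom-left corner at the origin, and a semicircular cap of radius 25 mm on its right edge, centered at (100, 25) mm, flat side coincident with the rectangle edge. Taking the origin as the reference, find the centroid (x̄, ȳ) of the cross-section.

rectangular body: A = 100 × 50 = 5000.00, centroid at (50.00, 25.00).
semicircular end: A = ½π·25² = 981.75, centroid at (110.61, 25.00).
ΣA = 5981.75 mm², ΣAx̄ = 358591.44 mm³, ΣAȳ = 149543.69 mm³.
x̄ = 358591.44/5981.75 = 59.95 mm; ȳ = 149543.69/5981.75 = 25.00 mm.

x̄ = 59.95 mm, ȳ = 25.00 mm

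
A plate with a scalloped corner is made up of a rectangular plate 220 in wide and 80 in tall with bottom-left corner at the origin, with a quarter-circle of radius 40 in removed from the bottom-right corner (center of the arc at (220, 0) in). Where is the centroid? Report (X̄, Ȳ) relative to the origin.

plate: A = 220 × 80 = 17600.00, centroid at (110.00, 40.00).
removed quarter-circle: A = −¼π·40² = -1256.64, centroid at (203.02, 16.98).
ΣA = 16343.36 in²
ΣAX̄ = (17600.00)(110.00) + (-1256.64)(203.02) = 1680873.18 in³
ΣAȲ = (17600.00)(40.00) + (-1256.64)(16.98) = 682666.67 in³
X̄ = 1680873.18 / 16343.36 = 102.85 in
Ȳ = 682666.67 / 16343.36 = 41.77 in

X̄ = 102.85 in, Ȳ = 41.77 in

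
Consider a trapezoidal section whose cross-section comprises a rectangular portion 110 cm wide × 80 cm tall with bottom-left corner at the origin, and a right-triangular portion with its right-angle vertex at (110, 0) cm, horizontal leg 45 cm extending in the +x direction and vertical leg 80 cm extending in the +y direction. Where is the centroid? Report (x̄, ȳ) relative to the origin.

x̄ = 66.89 cm, ȳ = 37.74 cm

rectangular portion: A = 110 × 80 = 8800.00, centroid at (55.00, 40.00).
triangular portion: A = ½·45·80 = 1800.00, centroid at (125.00, 26.67).
ΣA = 10600.00 cm², ΣAx̄ = 709000.00 cm³, ΣAȳ = 400000.00 cm³.
x̄ = 709000.00/10600.00 = 66.89 cm; ȳ = 400000.00/10600.00 = 37.74 cm.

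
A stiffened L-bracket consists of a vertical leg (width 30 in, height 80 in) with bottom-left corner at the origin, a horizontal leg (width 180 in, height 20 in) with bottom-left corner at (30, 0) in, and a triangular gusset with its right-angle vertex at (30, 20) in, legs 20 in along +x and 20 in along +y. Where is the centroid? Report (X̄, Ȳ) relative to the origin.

X̄ = 76.67 in, Ȳ = 22.15 in

vertical leg: A = 30 × 80 = 2400.00, centroid at (15.00, 40.00).
horizontal leg: A = 180 × 20 = 3600.00, centroid at (120.00, 10.00).
gusset: A = ½·20·20 = 200.00, centroid at (36.67, 26.67).
ΣA = 6200.00 in², ΣAX̄ = 475333.33 in³, ΣAȲ = 137333.33 in³.
X̄ = 475333.33/6200.00 = 76.67 in; Ȳ = 137333.33/6200.00 = 22.15 in.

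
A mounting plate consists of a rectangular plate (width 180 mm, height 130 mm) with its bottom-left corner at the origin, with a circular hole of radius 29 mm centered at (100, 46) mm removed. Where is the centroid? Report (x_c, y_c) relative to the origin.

plate: A = 180 × 130 = 23400.00, centroid at (90.00, 65.00).
hole: A = −π·29² = -2642.08, centroid at (100.00, 46.00).
ΣA = 20757.92 mm²
ΣAx_c = (23400.00)(90.00) + (-2642.08)(100.00) = 1841792.06 mm³
ΣAy_c = (23400.00)(65.00) + (-2642.08)(46.00) = 1399464.35 mm³
x_c = 1841792.06 / 20757.92 = 88.73 mm
y_c = 1399464.35 / 20757.92 = 67.42 mm

x_c = 88.73 mm, y_c = 67.42 mm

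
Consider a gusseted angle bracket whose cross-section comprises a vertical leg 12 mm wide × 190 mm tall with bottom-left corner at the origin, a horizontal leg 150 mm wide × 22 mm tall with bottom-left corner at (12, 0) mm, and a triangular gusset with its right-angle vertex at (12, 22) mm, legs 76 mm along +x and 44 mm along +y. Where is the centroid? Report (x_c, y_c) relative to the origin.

x_c = 50.08 mm, y_c = 43.33 mm

vertical leg: A = 12 × 190 = 2280.00, centroid at (6.00, 95.00).
horizontal leg: A = 150 × 22 = 3300.00, centroid at (87.00, 11.00).
gusset: A = ½·76·44 = 1672.00, centroid at (37.33, 36.67).
ΣA = 7252.00 mm², ΣAx_c = 363201.33 mm³, ΣAy_c = 314206.67 mm³.
x_c = 363201.33/7252.00 = 50.08 mm; y_c = 314206.67/7252.00 = 43.33 mm.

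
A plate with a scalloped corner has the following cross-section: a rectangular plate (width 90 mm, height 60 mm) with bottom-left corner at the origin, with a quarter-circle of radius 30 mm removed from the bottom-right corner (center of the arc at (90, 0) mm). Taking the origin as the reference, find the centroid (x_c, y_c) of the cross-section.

x_c = 40.14 mm, y_c = 32.60 mm

Part | A | x̄ᵢ | ȳᵢ | A·x̄ᵢ | A·ȳᵢ
plate | 5400.00 | 45.00 | 30.00 | 243000.00 | 162000.00
removed quarter-circle | -706.86 | 77.27 | 12.73 | -54617.25 | -9000.00
Σ | 4693.14 |  |  | 188382.75 | 153000.00
x_c = 188382.75 / 4693.14 = 40.14 mm
y_c = 153000.00 / 4693.14 = 32.60 mm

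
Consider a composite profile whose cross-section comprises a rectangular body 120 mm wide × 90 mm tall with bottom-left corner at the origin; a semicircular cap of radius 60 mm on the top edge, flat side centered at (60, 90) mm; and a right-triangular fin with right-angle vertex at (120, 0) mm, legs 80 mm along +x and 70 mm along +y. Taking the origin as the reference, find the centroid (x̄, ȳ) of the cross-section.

Part | A | x̄ᵢ | ȳᵢ | A·x̄ᵢ | A·ȳᵢ
rectangular body | 10800.00 | 60.00 | 45.00 | 648000.00 | 486000.00
semicircular top | 5654.87 | 60.00 | 115.46 | 339292.01 | 652938.01
triangular fin | 2800.00 | 146.67 | 23.33 | 410666.67 | 65333.33
Σ | 19254.87 |  |  | 1397958.67 | 1204271.34
x̄ = 1397958.67 / 19254.87 = 72.60 mm
ȳ = 1204271.34 / 19254.87 = 62.54 mm

x̄ = 72.60 mm, ȳ = 62.54 mm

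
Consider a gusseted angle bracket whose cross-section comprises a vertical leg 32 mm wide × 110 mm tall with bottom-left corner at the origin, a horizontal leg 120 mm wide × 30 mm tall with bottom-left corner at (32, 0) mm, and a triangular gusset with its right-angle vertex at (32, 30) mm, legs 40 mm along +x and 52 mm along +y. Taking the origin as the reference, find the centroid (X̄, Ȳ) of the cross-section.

vertical leg: A = 32 × 110 = 3520.00, centroid at (16.00, 55.00).
horizontal leg: A = 120 × 30 = 3600.00, centroid at (92.00, 15.00).
gusset: A = ½·40·52 = 1040.00, centroid at (45.33, 47.33).
ΣA = 8160.00 mm², ΣAX̄ = 434666.67 mm³, ΣAȲ = 296826.67 mm³.
X̄ = 434666.67/8160.00 = 53.27 mm; Ȳ = 296826.67/8160.00 = 36.38 mm.

X̄ = 53.27 mm, Ȳ = 36.38 mm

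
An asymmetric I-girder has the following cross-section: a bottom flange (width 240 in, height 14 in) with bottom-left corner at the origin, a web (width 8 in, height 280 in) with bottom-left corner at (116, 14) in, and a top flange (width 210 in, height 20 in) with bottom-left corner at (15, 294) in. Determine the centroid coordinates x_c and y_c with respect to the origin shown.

x_c = 120.00 in, y_c = 167.89 in

bottom flange: A = 240 × 14 = 3360.00, centroid at (120.00, 7.00).
web: A = 8 × 280 = 2240.00, centroid at (120.00, 154.00).
top flange: A = 210 × 20 = 4200.00, centroid at (120.00, 304.00).
ΣA = 9800.00 in², ΣAx_c = 1176000.00 in³, ΣAy_c = 1645280.00 in³.
x_c = 1176000.00/9800.00 = 120.00 in; y_c = 1645280.00/9800.00 = 167.89 in.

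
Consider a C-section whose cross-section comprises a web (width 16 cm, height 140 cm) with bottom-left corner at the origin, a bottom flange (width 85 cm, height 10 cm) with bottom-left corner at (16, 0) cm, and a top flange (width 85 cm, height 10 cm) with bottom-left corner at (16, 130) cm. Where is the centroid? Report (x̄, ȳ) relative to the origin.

web: A = 16 × 140 = 2240.00, centroid at (8.00, 70.00).
bottom flange: A = 85 × 10 = 850.00, centroid at (58.50, 5.00).
top flange: A = 85 × 10 = 850.00, centroid at (58.50, 135.00).
ΣA = 3940.00 cm²
ΣAx̄ = (2240.00)(8.00) + (850.00)(58.50) + (850.00)(58.50) = 117370.00 cm³
ΣAȳ = (2240.00)(70.00) + (850.00)(5.00) + (850.00)(135.00) = 275800.00 cm³
x̄ = 117370.00 / 3940.00 = 29.79 cm
ȳ = 275800.00 / 3940.00 = 70.00 cm

x̄ = 29.79 cm, ȳ = 70.00 cm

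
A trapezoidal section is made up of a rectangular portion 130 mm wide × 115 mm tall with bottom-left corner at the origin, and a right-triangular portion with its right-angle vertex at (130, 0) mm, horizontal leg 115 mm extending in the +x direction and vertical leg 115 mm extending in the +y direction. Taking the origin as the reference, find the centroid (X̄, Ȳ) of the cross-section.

X̄ = 96.69 mm, Ȳ = 51.62 mm

Part | A | x̄ᵢ | ȳᵢ | A·x̄ᵢ | A·ȳᵢ
rectangular portion | 14950.00 | 65.00 | 57.50 | 971750.00 | 859625.00
triangular portion | 6612.50 | 168.33 | 38.33 | 1113104.17 | 253479.17
Σ | 21562.50 |  |  | 2084854.17 | 1113104.17
X̄ = 2084854.17 / 21562.50 = 96.69 mm
Ȳ = 1113104.17 / 21562.50 = 51.62 mm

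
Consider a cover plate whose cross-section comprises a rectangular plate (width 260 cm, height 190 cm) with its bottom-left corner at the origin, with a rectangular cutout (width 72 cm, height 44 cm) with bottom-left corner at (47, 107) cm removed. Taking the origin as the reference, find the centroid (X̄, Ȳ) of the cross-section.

X̄ = 133.22 cm, Ȳ = 92.67 cm

Part | A | x̄ᵢ | ȳᵢ | A·x̄ᵢ | A·ȳᵢ
plate | 49400.00 | 130.00 | 95.00 | 6422000.00 | 4693000.00
hole | -3168.00 | 83.00 | 129.00 | -262944.00 | -408672.00
Σ | 46232.00 |  |  | 6159056.00 | 4284328.00
X̄ = 6159056.00 / 46232.00 = 133.22 cm
Ȳ = 4284328.00 / 46232.00 = 92.67 cm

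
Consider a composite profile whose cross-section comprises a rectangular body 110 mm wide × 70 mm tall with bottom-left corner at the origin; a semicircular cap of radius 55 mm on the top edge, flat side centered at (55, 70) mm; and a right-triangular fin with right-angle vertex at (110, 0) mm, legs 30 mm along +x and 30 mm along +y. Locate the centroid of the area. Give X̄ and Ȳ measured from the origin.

Part | A | x̄ᵢ | ȳᵢ | A·x̄ᵢ | A·ȳᵢ
rectangular body | 7700.00 | 55.00 | 35.00 | 423500.00 | 269500.00
semicircular top | 4751.66 | 55.00 | 93.34 | 261341.24 | 443532.79
triangular fin | 450.00 | 120.00 | 10.00 | 54000.00 | 4500.00
Σ | 12901.66 |  |  | 738841.24 | 717532.79
X̄ = 738841.24 / 12901.66 = 57.27 mm
Ȳ = 717532.79 / 12901.66 = 55.62 mm

X̄ = 57.27 mm, Ȳ = 55.62 mm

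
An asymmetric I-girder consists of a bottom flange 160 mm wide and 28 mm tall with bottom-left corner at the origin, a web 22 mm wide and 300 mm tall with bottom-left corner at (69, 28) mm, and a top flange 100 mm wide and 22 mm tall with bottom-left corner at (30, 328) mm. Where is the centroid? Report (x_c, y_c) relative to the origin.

Part | A | x̄ᵢ | ȳᵢ | A·x̄ᵢ | A·ȳᵢ
bottom flange | 4480.00 | 80.00 | 14.00 | 358400.00 | 62720.00
web | 6600.00 | 80.00 | 178.00 | 528000.00 | 1174800.00
top flange | 2200.00 | 80.00 | 339.00 | 176000.00 | 745800.00
Σ | 13280.00 |  |  | 1062400.00 | 1983320.00
x_c = 1062400.00 / 13280.00 = 80.00 mm
y_c = 1983320.00 / 13280.00 = 149.35 mm

x_c = 80.00 mm, y_c = 149.35 mm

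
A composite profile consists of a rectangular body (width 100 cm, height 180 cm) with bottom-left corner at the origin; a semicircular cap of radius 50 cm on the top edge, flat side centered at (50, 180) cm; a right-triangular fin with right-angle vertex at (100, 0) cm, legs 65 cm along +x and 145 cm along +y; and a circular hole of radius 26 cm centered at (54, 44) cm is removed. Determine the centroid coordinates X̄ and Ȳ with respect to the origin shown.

X̄ = 63.43 cm, Ȳ = 103.79 cm

rectangular body: A = 100 × 180 = 18000.00, centroid at (50.00, 90.00).
semicircular top: A = ½π·50² = 3926.99, centroid at (50.00, 201.22).
triangular fin: A = ½·65·145 = 4712.50, centroid at (121.67, 48.33).
hole: A = −π·26² = -2123.72, centroid at (54.00, 44.00).
ΣA = 24515.77 cm², ΣAX̄ = 1555023.01 cm³, ΣAȲ = 2544518.98 cm³.
X̄ = 1555023.01/24515.77 = 63.43 cm; Ȳ = 2544518.98/24515.77 = 103.79 cm.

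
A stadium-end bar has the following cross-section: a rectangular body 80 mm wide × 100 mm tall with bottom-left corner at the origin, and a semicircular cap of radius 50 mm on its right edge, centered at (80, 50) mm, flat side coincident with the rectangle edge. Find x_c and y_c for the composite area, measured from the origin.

rectangular body: A = 80 × 100 = 8000.00, centroid at (40.00, 50.00).
semicircular end: A = ½π·50² = 3926.99, centroid at (101.22, 50.00).
ΣA = 11926.99 mm²
ΣAx_c = (8000.00)(40.00) + (3926.99)(101.22) = 717492.60 mm³
ΣAy_c = (8000.00)(50.00) + (3926.99)(50.00) = 596349.54 mm³
x_c = 717492.60 / 11926.99 = 60.16 mm
y_c = 596349.54 / 11926.99 = 50.00 mm

x_c = 60.16 mm, y_c = 50.00 mm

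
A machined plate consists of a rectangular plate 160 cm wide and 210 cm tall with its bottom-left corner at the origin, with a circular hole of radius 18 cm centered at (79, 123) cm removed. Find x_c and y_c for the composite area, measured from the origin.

x_c = 80.03 cm, y_c = 104.44 cm

Part | A | x̄ᵢ | ȳᵢ | A·x̄ᵢ | A·ȳᵢ
plate | 33600.00 | 80.00 | 105.00 | 2688000.00 | 3528000.00
hole | -1017.88 | 79.00 | 123.00 | -80412.21 | -125198.75
Σ | 32582.12 |  |  | 2607587.79 | 3402801.25
x_c = 2607587.79 / 32582.12 = 80.03 cm
y_c = 3402801.25 / 32582.12 = 104.44 cm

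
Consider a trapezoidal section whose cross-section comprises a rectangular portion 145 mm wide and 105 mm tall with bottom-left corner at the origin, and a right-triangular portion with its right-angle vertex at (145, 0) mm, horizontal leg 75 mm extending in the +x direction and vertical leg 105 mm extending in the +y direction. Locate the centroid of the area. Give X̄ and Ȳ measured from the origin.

rectangular portion: A = 145 × 105 = 15225.00, centroid at (72.50, 52.50).
triangular portion: A = ½·75·105 = 3937.50, centroid at (170.00, 35.00).
ΣA = 19162.50 mm², ΣAX̄ = 1773187.50 mm³, ΣAȲ = 937125.00 mm³.
X̄ = 1773187.50/19162.50 = 92.53 mm; Ȳ = 937125.00/19162.50 = 48.90 mm.

X̄ = 92.53 mm, Ȳ = 48.90 mm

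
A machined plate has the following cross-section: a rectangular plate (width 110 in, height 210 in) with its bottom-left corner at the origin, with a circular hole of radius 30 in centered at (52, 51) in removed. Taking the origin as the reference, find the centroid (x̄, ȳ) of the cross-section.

plate: A = 110 × 210 = 23100.00, centroid at (55.00, 105.00).
hole: A = −π·30² = -2827.43, centroid at (52.00, 51.00).
ΣA = 20272.57 in², ΣAx̄ = 1123473.46 in³, ΣAȳ = 2281300.90 in³.
x̄ = 1123473.46/20272.57 = 55.42 in; ȳ = 2281300.90/20272.57 = 112.53 in.

x̄ = 55.42 in, ȳ = 112.53 in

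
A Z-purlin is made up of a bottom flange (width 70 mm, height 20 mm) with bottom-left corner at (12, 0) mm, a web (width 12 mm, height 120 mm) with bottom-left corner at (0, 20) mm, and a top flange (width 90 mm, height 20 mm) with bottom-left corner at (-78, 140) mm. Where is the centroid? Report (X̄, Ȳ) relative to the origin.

bottom flange: A = 70 × 20 = 1400.00, centroid at (47.00, 10.00).
web: A = 12 × 120 = 1440.00, centroid at (6.00, 80.00).
top flange: A = 90 × 20 = 1800.00, centroid at (-33.00, 150.00).
ΣA = 4640.00 mm²
ΣAX̄ = (1400.00)(47.00) + (1440.00)(6.00) + (1800.00)(-33.00) = 15040.00 mm³
ΣAȲ = (1400.00)(10.00) + (1440.00)(80.00) + (1800.00)(150.00) = 399200.00 mm³
X̄ = 15040.00 / 4640.00 = 3.24 mm
Ȳ = 399200.00 / 4640.00 = 86.03 mm

X̄ = 3.24 mm, Ȳ = 86.03 mm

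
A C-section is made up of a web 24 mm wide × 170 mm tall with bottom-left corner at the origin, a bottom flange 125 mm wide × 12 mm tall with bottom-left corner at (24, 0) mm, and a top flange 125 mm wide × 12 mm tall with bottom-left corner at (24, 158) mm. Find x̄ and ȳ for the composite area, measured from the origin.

web: A = 24 × 170 = 4080.00, centroid at (12.00, 85.00).
bottom flange: A = 125 × 12 = 1500.00, centroid at (86.50, 6.00).
top flange: A = 125 × 12 = 1500.00, centroid at (86.50, 164.00).
ΣA = 7080.00 mm², ΣAx̄ = 308460.00 mm³, ΣAȳ = 601800.00 mm³.
x̄ = 308460.00/7080.00 = 43.57 mm; ȳ = 601800.00/7080.00 = 85.00 mm.

x̄ = 43.57 mm, ȳ = 85.00 mm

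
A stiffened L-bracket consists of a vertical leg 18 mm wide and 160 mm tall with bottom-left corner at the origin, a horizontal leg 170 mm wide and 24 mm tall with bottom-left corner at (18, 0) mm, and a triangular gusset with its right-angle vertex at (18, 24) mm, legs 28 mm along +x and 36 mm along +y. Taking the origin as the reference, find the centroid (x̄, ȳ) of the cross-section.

x̄ = 61.62 mm, ȳ = 39.86 mm

Part | A | x̄ᵢ | ȳᵢ | A·x̄ᵢ | A·ȳᵢ
vertical leg | 2880.00 | 9.00 | 80.00 | 25920.00 | 230400.00
horizontal leg | 4080.00 | 103.00 | 12.00 | 420240.00 | 48960.00
gusset | 504.00 | 27.33 | 36.00 | 13776.00 | 18144.00
Σ | 7464.00 |  |  | 459936.00 | 297504.00
x̄ = 459936.00 / 7464.00 = 61.62 mm
ȳ = 297504.00 / 7464.00 = 39.86 mm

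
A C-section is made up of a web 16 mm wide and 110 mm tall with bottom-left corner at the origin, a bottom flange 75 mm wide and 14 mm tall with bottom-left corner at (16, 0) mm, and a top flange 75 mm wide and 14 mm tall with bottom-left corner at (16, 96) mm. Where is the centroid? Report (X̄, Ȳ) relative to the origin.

web: A = 16 × 110 = 1760.00, centroid at (8.00, 55.00).
bottom flange: A = 75 × 14 = 1050.00, centroid at (53.50, 7.00).
top flange: A = 75 × 14 = 1050.00, centroid at (53.50, 103.00).
ΣA = 3860.00 mm²
ΣAX̄ = (1760.00)(8.00) + (1050.00)(53.50) + (1050.00)(53.50) = 126430.00 mm³
ΣAȲ = (1760.00)(55.00) + (1050.00)(7.00) + (1050.00)(103.00) = 212300.00 mm³
X̄ = 126430.00 / 3860.00 = 32.75 mm
Ȳ = 212300.00 / 3860.00 = 55.00 mm

X̄ = 32.75 mm, Ȳ = 55.00 mm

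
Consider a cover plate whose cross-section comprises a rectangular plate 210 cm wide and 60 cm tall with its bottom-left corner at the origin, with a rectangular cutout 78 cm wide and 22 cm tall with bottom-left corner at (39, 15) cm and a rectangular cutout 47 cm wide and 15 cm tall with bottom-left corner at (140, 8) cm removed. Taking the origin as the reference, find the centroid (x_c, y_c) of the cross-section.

x_c = 105.50 cm, y_c = 31.68 cm

Part | A | x̄ᵢ | ȳᵢ | A·x̄ᵢ | A·ȳᵢ
plate | 12600.00 | 105.00 | 30.00 | 1323000.00 | 378000.00
hole 1 | -1716.00 | 78.00 | 26.00 | -133848.00 | -44616.00
hole 2 | -705.00 | 163.50 | 15.50 | -115267.50 | -10927.50
Σ | 10179.00 |  |  | 1073884.50 | 322456.50
x_c = 1073884.50 / 10179.00 = 105.50 cm
y_c = 322456.50 / 10179.00 = 31.68 cm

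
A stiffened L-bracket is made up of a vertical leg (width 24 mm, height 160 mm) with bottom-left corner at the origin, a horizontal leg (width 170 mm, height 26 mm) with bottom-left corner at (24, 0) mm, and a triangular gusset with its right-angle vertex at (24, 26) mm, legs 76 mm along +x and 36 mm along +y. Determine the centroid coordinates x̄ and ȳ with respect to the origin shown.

vertical leg: A = 24 × 160 = 3840.00, centroid at (12.00, 80.00).
horizontal leg: A = 170 × 26 = 4420.00, centroid at (109.00, 13.00).
gusset: A = ½·76·36 = 1368.00, centroid at (49.33, 38.00).
ΣA = 9628.00 mm², ΣAx̄ = 595348.00 mm³, ΣAȳ = 416644.00 mm³.
x̄ = 595348.00/9628.00 = 61.84 mm; ȳ = 416644.00/9628.00 = 43.27 mm.

x̄ = 61.84 mm, ȳ = 43.27 mm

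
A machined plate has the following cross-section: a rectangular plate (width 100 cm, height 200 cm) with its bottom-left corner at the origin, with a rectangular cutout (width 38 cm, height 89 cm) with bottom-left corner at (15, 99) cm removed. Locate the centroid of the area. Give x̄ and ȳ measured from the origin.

plate: A = 100 × 200 = 20000.00, centroid at (50.00, 100.00).
hole: A = −(38 × 89) = -3382.00, centroid at (34.00, 143.50).
ΣA = 16618.00 cm², ΣAx̄ = 885012.00 cm³, ΣAȳ = 1514683.00 cm³.
x̄ = 885012.00/16618.00 = 53.26 cm; ȳ = 1514683.00/16618.00 = 91.15 cm.

x̄ = 53.26 cm, ȳ = 91.15 cm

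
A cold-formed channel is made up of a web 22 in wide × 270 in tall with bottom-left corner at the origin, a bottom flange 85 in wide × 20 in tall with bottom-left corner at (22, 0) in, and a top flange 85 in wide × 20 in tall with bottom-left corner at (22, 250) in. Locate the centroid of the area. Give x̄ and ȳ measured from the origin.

x̄ = 30.48 in, ȳ = 135.00 in

Part | A | x̄ᵢ | ȳᵢ | A·x̄ᵢ | A·ȳᵢ
web | 5940.00 | 11.00 | 135.00 | 65340.00 | 801900.00
bottom flange | 1700.00 | 64.50 | 10.00 | 109650.00 | 17000.00
top flange | 1700.00 | 64.50 | 260.00 | 109650.00 | 442000.00
Σ | 9340.00 |  |  | 284640.00 | 1260900.00
x̄ = 284640.00 / 9340.00 = 30.48 in
ȳ = 1260900.00 / 9340.00 = 135.00 in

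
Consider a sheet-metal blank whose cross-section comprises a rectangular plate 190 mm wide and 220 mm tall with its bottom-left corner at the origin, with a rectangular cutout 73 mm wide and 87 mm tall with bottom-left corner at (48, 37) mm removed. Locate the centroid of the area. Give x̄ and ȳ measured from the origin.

Part | A | x̄ᵢ | ȳᵢ | A·x̄ᵢ | A·ȳᵢ
plate | 41800.00 | 95.00 | 110.00 | 3971000.00 | 4598000.00
hole | -6351.00 | 84.50 | 80.50 | -536659.50 | -511255.50
Σ | 35449.00 |  |  | 3434340.50 | 4086744.50
x̄ = 3434340.50 / 35449.00 = 96.88 mm
ȳ = 4086744.50 / 35449.00 = 115.29 mm

x̄ = 96.88 mm, ȳ = 115.29 mm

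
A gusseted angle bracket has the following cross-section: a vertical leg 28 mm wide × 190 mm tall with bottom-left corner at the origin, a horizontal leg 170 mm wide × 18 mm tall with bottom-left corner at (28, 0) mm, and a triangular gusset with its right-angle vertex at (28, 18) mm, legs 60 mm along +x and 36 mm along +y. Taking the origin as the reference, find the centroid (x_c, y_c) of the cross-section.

x_c = 49.90 mm, y_c = 59.76 mm

Part | A | x̄ᵢ | ȳᵢ | A·x̄ᵢ | A·ȳᵢ
vertical leg | 5320.00 | 14.00 | 95.00 | 74480.00 | 505400.00
horizontal leg | 3060.00 | 113.00 | 9.00 | 345780.00 | 27540.00
gusset | 1080.00 | 48.00 | 30.00 | 51840.00 | 32400.00
Σ | 9460.00 |  |  | 472100.00 | 565340.00
x_c = 472100.00 / 9460.00 = 49.90 mm
y_c = 565340.00 / 9460.00 = 59.76 mm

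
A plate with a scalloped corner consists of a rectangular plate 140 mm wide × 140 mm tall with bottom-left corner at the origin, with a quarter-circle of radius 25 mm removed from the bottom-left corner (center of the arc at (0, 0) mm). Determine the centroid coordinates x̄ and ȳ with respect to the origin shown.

x̄ = 71.53 mm, ȳ = 71.53 mm

Part | A | x̄ᵢ | ȳᵢ | A·x̄ᵢ | A·ȳᵢ
plate | 19600.00 | 70.00 | 70.00 | 1372000.00 | 1372000.00
removed quarter-circle | -490.87 | 10.61 | 10.61 | -5208.33 | -5208.33
Σ | 19109.13 |  |  | 1366791.67 | 1366791.67
x̄ = 1366791.67 / 19109.13 = 71.53 mm
ȳ = 1366791.67 / 19109.13 = 71.53 mm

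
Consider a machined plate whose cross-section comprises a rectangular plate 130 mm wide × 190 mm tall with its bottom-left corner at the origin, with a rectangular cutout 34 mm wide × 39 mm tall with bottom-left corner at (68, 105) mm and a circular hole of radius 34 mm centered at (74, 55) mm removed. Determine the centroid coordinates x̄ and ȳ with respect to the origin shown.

x̄ = 62.00 mm, ȳ = 100.38 mm

plate: A = 130 × 190 = 24700.00, centroid at (65.00, 95.00).
hole 1: A = −(34 × 39) = -1326.00, centroid at (85.00, 124.50).
hole 2: A = −π·34² = -3631.68, centroid at (74.00, 55.00).
ΣA = 19742.32 mm², ΣAx̄ = 1224045.60 mm³, ΣAȳ = 1981670.54 mm³.
x̄ = 1224045.60/19742.32 = 62.00 mm; ȳ = 1981670.54/19742.32 = 100.38 mm.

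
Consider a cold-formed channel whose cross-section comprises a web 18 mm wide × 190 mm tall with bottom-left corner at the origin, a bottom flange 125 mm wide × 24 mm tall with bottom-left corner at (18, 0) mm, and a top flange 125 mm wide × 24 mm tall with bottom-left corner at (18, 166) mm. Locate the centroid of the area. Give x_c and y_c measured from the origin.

x_c = 54.54 mm, y_c = 95.00 mm

Part | A | x̄ᵢ | ȳᵢ | A·x̄ᵢ | A·ȳᵢ
web | 3420.00 | 9.00 | 95.00 | 30780.00 | 324900.00
bottom flange | 3000.00 | 80.50 | 12.00 | 241500.00 | 36000.00
top flange | 3000.00 | 80.50 | 178.00 | 241500.00 | 534000.00
Σ | 9420.00 |  |  | 513780.00 | 894900.00
x_c = 513780.00 / 9420.00 = 54.54 mm
y_c = 894900.00 / 9420.00 = 95.00 mm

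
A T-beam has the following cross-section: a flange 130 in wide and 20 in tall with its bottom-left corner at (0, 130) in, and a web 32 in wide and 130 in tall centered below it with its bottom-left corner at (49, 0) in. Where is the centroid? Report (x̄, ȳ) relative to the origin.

Part | A | x̄ᵢ | ȳᵢ | A·x̄ᵢ | A·ȳᵢ
web | 4160.00 | 65.00 | 65.00 | 270400.00 | 270400.00
flange | 2600.00 | 65.00 | 140.00 | 169000.00 | 364000.00
Σ | 6760.00 |  |  | 439400.00 | 634400.00
x̄ = 439400.00 / 6760.00 = 65.00 in
ȳ = 634400.00 / 6760.00 = 93.85 in

x̄ = 65.00 in, ȳ = 93.85 in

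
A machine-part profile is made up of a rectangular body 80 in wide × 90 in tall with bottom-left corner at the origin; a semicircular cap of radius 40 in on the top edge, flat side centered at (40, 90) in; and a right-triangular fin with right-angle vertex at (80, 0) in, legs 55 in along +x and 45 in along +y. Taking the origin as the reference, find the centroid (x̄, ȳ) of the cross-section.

x̄ = 46.59 in, ȳ = 55.83 in

rectangular body: A = 80 × 90 = 7200.00, centroid at (40.00, 45.00).
semicircular top: A = ½π·40² = 2513.27, centroid at (40.00, 106.98).
triangular fin: A = ½·55·45 = 1237.50, centroid at (98.33, 15.00).
ΣA = 10950.77 in², ΣAx̄ = 510218.46 in³, ΣAȳ = 611423.84 in³.
x̄ = 510218.46/10950.77 = 46.59 in; ȳ = 611423.84/10950.77 = 55.83 in.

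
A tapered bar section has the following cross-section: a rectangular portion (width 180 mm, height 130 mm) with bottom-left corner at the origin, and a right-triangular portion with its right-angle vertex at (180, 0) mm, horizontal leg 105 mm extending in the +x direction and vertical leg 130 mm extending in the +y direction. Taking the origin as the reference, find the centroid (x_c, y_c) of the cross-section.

x_c = 118.23 mm, y_c = 60.11 mm

rectangular portion: A = 180 × 130 = 23400.00, centroid at (90.00, 65.00).
triangular portion: A = ½·105·130 = 6825.00, centroid at (215.00, 43.33).
ΣA = 30225.00 mm²
ΣAx_c = (23400.00)(90.00) + (6825.00)(215.00) = 3573375.00 mm³
ΣAy_c = (23400.00)(65.00) + (6825.00)(43.33) = 1816750.00 mm³
x_c = 3573375.00 / 30225.00 = 118.23 mm
y_c = 1816750.00 / 30225.00 = 60.11 mm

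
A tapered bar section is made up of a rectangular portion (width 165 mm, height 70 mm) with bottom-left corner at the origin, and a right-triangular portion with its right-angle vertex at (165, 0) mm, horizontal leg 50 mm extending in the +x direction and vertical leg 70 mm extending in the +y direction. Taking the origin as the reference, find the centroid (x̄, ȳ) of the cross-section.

rectangular portion: A = 165 × 70 = 11550.00, centroid at (82.50, 35.00).
triangular portion: A = ½·50·70 = 1750.00, centroid at (181.67, 23.33).
ΣA = 13300.00 mm², ΣAx̄ = 1270791.67 mm³, ΣAȳ = 445083.33 mm³.
x̄ = 1270791.67/13300.00 = 95.55 mm; ȳ = 445083.33/13300.00 = 33.46 mm.

x̄ = 95.55 mm, ȳ = 33.46 mm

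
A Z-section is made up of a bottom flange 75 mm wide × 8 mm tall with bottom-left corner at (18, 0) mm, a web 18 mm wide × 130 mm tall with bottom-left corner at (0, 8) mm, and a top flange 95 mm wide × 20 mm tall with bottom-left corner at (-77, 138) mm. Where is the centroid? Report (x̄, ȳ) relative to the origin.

bottom flange: A = 75 × 8 = 600.00, centroid at (55.50, 4.00).
web: A = 18 × 130 = 2340.00, centroid at (9.00, 73.00).
top flange: A = 95 × 20 = 1900.00, centroid at (-29.50, 148.00).
ΣA = 4840.00 mm², ΣAx̄ = -1690.00 mm³, ΣAȳ = 454420.00 mm³.
x̄ = -1690.00/4840.00 = -0.35 mm; ȳ = 454420.00/4840.00 = 93.89 mm.

x̄ = -0.35 mm, ȳ = 93.89 mm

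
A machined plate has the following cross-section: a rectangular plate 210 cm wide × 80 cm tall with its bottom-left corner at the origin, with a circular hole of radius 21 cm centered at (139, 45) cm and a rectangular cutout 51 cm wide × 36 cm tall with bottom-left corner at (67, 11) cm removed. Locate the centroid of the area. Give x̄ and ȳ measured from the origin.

x̄ = 103.22 cm, ȳ = 40.98 cm

plate: A = 210 × 80 = 16800.00, centroid at (105.00, 40.00).
hole 1: A = −π·21² = -1385.44, centroid at (139.00, 45.00).
hole 2: A = −(51 × 36) = -1836.00, centroid at (92.50, 29.00).
ΣA = 13578.56 cm²
ΣAx̄ = (16800.00)(105.00) + (-1385.44)(139.00) + (-1836.00)(92.50) = 1401593.51 cm³
ΣAȳ = (16800.00)(40.00) + (-1385.44)(45.00) + (-1836.00)(29.00) = 556411.09 cm³
x̄ = 1401593.51 / 13578.56 = 103.22 cm
ȳ = 556411.09 / 13578.56 = 40.98 cm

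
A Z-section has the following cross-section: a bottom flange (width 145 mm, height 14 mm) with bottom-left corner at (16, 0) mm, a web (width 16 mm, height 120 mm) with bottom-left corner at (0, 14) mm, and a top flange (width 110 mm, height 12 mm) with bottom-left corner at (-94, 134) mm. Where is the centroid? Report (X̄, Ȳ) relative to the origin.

bottom flange: A = 145 × 14 = 2030.00, centroid at (88.50, 7.00).
web: A = 16 × 120 = 1920.00, centroid at (8.00, 74.00).
top flange: A = 110 × 12 = 1320.00, centroid at (-39.00, 140.00).
ΣA = 5270.00 mm², ΣAX̄ = 143535.00 mm³, ΣAȲ = 341090.00 mm³.
X̄ = 143535.00/5270.00 = 27.24 mm; Ȳ = 341090.00/5270.00 = 64.72 mm.

X̄ = 27.24 mm, Ȳ = 64.72 mm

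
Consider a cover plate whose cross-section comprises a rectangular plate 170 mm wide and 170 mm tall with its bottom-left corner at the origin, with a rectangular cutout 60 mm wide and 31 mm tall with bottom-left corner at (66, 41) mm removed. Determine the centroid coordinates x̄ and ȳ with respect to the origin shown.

x̄ = 84.24 mm, ȳ = 86.96 mm

plate: A = 170 × 170 = 28900.00, centroid at (85.00, 85.00).
hole: A = −(60 × 31) = -1860.00, centroid at (96.00, 56.50).
ΣA = 27040.00 mm²
ΣAx̄ = (28900.00)(85.00) + (-1860.00)(96.00) = 2277940.00 mm³
ΣAȳ = (28900.00)(85.00) + (-1860.00)(56.50) = 2351410.00 mm³
x̄ = 2277940.00 / 27040.00 = 84.24 mm
ȳ = 2351410.00 / 27040.00 = 86.96 mm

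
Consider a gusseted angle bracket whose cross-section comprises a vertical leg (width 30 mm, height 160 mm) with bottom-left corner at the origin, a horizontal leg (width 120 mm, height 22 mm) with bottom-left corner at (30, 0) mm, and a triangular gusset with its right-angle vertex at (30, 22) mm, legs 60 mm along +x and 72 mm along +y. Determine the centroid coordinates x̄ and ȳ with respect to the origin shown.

Part | A | x̄ᵢ | ȳᵢ | A·x̄ᵢ | A·ȳᵢ
vertical leg | 4800.00 | 15.00 | 80.00 | 72000.00 | 384000.00
horizontal leg | 2640.00 | 90.00 | 11.00 | 237600.00 | 29040.00
gusset | 2160.00 | 50.00 | 46.00 | 108000.00 | 99360.00
Σ | 9600.00 |  |  | 417600.00 | 512400.00
x̄ = 417600.00 / 9600.00 = 43.50 mm
ȳ = 512400.00 / 9600.00 = 53.38 mm

x̄ = 43.50 mm, ȳ = 53.38 mm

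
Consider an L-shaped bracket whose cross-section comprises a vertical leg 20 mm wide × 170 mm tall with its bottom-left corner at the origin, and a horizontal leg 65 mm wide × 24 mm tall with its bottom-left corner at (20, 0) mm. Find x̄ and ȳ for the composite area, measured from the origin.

vertical leg: A = 20 × 170 = 3400.00, centroid at (10.00, 85.00).
horizontal leg: A = 65 × 24 = 1560.00, centroid at (52.50, 12.00).
ΣA = 4960.00 mm²
ΣAx̄ = (3400.00)(10.00) + (1560.00)(52.50) = 115900.00 mm³
ΣAȳ = (3400.00)(85.00) + (1560.00)(12.00) = 307720.00 mm³
x̄ = 115900.00 / 4960.00 = 23.37 mm
ȳ = 307720.00 / 4960.00 = 62.04 mm

x̄ = 23.37 mm, ȳ = 62.04 mm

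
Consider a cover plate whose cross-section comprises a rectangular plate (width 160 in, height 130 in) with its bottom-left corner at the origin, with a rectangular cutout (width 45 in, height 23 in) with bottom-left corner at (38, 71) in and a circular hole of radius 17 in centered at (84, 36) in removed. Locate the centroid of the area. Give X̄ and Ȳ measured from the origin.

Part | A | x̄ᵢ | ȳᵢ | A·x̄ᵢ | A·ȳᵢ
plate | 20800.00 | 80.00 | 65.00 | 1664000.00 | 1352000.00
hole 1 | -1035.00 | 60.50 | 82.50 | -62617.50 | -85387.50
hole 2 | -907.92 | 84.00 | 36.00 | -76265.30 | -32685.13
Σ | 18857.08 |  |  | 1525117.20 | 1233927.37
X̄ = 1525117.20 / 18857.08 = 80.88 in
Ȳ = 1233927.37 / 18857.08 = 65.44 in

X̄ = 80.88 in, Ȳ = 65.44 in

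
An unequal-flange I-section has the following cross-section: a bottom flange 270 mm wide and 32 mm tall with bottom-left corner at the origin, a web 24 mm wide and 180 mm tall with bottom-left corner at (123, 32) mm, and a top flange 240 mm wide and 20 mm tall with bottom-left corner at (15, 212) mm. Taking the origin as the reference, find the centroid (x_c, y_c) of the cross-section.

Part | A | x̄ᵢ | ȳᵢ | A·x̄ᵢ | A·ȳᵢ
bottom flange | 8640.00 | 135.00 | 16.00 | 1166400.00 | 138240.00
web | 4320.00 | 135.00 | 122.00 | 583200.00 | 527040.00
top flange | 4800.00 | 135.00 | 222.00 | 648000.00 | 1065600.00
Σ | 17760.00 |  |  | 2397600.00 | 1730880.00
x_c = 2397600.00 / 17760.00 = 135.00 mm
y_c = 1730880.00 / 17760.00 = 97.46 mm

x_c = 135.00 mm, y_c = 97.46 mm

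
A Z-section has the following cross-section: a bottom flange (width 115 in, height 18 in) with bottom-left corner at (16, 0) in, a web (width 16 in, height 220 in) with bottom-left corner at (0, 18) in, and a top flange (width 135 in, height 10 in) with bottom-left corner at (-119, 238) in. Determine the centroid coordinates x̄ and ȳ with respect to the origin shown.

x̄ = 15.96 in, ȳ = 114.88 in

bottom flange: A = 115 × 18 = 2070.00, centroid at (73.50, 9.00).
web: A = 16 × 220 = 3520.00, centroid at (8.00, 128.00).
top flange: A = 135 × 10 = 1350.00, centroid at (-51.50, 243.00).
ΣA = 6940.00 in², ΣAx̄ = 110780.00 in³, ΣAȳ = 797240.00 in³.
x̄ = 110780.00/6940.00 = 15.96 in; ȳ = 797240.00/6940.00 = 114.88 in.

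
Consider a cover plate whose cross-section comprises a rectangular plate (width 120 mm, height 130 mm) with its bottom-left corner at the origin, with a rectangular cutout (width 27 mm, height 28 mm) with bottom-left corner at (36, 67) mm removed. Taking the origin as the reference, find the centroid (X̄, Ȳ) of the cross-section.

plate: A = 120 × 130 = 15600.00, centroid at (60.00, 65.00).
hole: A = −(27 × 28) = -756.00, centroid at (49.50, 81.00).
ΣA = 14844.00 mm²
ΣAX̄ = (15600.00)(60.00) + (-756.00)(49.50) = 898578.00 mm³
ΣAȲ = (15600.00)(65.00) + (-756.00)(81.00) = 952764.00 mm³
X̄ = 898578.00 / 14844.00 = 60.53 mm
Ȳ = 952764.00 / 14844.00 = 64.19 mm

X̄ = 60.53 mm, Ȳ = 64.19 mm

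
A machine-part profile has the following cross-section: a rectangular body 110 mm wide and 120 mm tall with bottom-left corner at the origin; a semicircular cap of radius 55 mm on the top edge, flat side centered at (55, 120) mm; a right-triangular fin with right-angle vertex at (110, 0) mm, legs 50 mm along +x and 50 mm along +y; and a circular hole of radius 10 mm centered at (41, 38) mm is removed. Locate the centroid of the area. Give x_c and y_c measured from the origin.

x_c = 59.98 mm, y_c = 78.47 mm

Part | A | x̄ᵢ | ȳᵢ | A·x̄ᵢ | A·ȳᵢ
rectangular body | 13200.00 | 55.00 | 60.00 | 726000.00 | 792000.00
semicircular top | 4751.66 | 55.00 | 143.34 | 261341.24 | 681115.73
triangular fin | 1250.00 | 126.67 | 16.67 | 158333.33 | 20833.33
hole | -314.16 | 41.00 | 38.00 | -12880.53 | -11938.05
Σ | 18887.50 |  |  | 1132794.04 | 1482011.01
x_c = 1132794.04 / 18887.50 = 59.98 mm
y_c = 1482011.01 / 18887.50 = 78.47 mm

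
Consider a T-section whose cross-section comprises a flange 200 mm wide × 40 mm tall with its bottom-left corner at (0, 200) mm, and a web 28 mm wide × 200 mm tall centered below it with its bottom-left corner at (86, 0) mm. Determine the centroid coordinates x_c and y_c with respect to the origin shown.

x_c = 100.00 mm, y_c = 170.59 mm

Part | A | x̄ᵢ | ȳᵢ | A·x̄ᵢ | A·ȳᵢ
web | 5600.00 | 100.00 | 100.00 | 560000.00 | 560000.00
flange | 8000.00 | 100.00 | 220.00 | 800000.00 | 1760000.00
Σ | 13600.00 |  |  | 1360000.00 | 2320000.00
x_c = 1360000.00 / 13600.00 = 100.00 mm
y_c = 2320000.00 / 13600.00 = 170.59 mm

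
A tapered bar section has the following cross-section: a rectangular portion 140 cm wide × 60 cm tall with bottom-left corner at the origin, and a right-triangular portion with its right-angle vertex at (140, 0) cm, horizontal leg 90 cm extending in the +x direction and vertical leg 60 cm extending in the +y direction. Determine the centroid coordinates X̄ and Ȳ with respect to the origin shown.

X̄ = 94.32 cm, Ȳ = 27.57 cm

Part | A | x̄ᵢ | ȳᵢ | A·x̄ᵢ | A·ȳᵢ
rectangular portion | 8400.00 | 70.00 | 30.00 | 588000.00 | 252000.00
triangular portion | 2700.00 | 170.00 | 20.00 | 459000.00 | 54000.00
Σ | 11100.00 |  |  | 1047000.00 | 306000.00
X̄ = 1047000.00 / 11100.00 = 94.32 cm
Ȳ = 306000.00 / 11100.00 = 27.57 cm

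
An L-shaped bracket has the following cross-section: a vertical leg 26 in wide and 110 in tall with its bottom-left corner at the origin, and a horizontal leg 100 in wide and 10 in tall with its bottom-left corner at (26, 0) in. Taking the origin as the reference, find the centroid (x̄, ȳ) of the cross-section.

Part | A | x̄ᵢ | ȳᵢ | A·x̄ᵢ | A·ȳᵢ
vertical leg | 2860.00 | 13.00 | 55.00 | 37180.00 | 157300.00
horizontal leg | 1000.00 | 76.00 | 5.00 | 76000.00 | 5000.00
Σ | 3860.00 |  |  | 113180.00 | 162300.00
x̄ = 113180.00 / 3860.00 = 29.32 in
ȳ = 162300.00 / 3860.00 = 42.05 in

x̄ = 29.32 in, ȳ = 42.05 in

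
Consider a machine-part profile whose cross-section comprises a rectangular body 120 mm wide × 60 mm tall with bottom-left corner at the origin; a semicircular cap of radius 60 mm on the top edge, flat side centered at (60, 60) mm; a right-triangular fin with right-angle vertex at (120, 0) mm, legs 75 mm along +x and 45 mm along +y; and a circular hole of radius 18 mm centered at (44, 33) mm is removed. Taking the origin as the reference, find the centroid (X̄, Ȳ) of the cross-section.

X̄ = 71.81 mm, Ȳ = 51.09 mm

Part | A | x̄ᵢ | ȳᵢ | A·x̄ᵢ | A·ȳᵢ
rectangular body | 7200.00 | 60.00 | 30.00 | 432000.00 | 216000.00
semicircular top | 5654.87 | 60.00 | 85.46 | 339292.01 | 483292.01
triangular fin | 1687.50 | 145.00 | 15.00 | 244687.50 | 25312.50
hole | -1017.88 | 44.00 | 33.00 | -44786.54 | -33589.91
Σ | 13524.49 |  |  | 971192.96 | 691014.60
X̄ = 971192.96 / 13524.49 = 71.81 mm
Ȳ = 691014.60 / 13524.49 = 51.09 mm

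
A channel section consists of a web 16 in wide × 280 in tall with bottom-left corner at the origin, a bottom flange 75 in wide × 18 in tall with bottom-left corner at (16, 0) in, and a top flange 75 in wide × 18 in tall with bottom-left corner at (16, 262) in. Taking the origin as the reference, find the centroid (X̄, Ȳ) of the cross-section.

X̄ = 25.11 in, Ȳ = 140.00 in

Part | A | x̄ᵢ | ȳᵢ | A·x̄ᵢ | A·ȳᵢ
web | 4480.00 | 8.00 | 140.00 | 35840.00 | 627200.00
bottom flange | 1350.00 | 53.50 | 9.00 | 72225.00 | 12150.00
top flange | 1350.00 | 53.50 | 271.00 | 72225.00 | 365850.00
Σ | 7180.00 |  |  | 180290.00 | 1005200.00
X̄ = 180290.00 / 7180.00 = 25.11 in
Ȳ = 1005200.00 / 7180.00 = 140.00 in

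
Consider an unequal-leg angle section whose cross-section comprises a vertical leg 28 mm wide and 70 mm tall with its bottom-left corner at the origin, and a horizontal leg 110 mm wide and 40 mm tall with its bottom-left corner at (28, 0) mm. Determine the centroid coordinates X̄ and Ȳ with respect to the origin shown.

X̄ = 61.74 mm, Ȳ = 24.62 mm

vertical leg: A = 28 × 70 = 1960.00, centroid at (14.00, 35.00).
horizontal leg: A = 110 × 40 = 4400.00, centroid at (83.00, 20.00).
ΣA = 6360.00 mm², ΣAX̄ = 392640.00 mm³, ΣAȲ = 156600.00 mm³.
X̄ = 392640.00/6360.00 = 61.74 mm; Ȳ = 156600.00/6360.00 = 24.62 mm.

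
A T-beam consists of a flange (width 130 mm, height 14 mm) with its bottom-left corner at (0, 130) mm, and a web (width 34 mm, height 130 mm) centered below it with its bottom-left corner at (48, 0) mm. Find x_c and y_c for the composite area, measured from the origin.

Part | A | x̄ᵢ | ȳᵢ | A·x̄ᵢ | A·ȳᵢ
web | 4420.00 | 65.00 | 65.00 | 287300.00 | 287300.00
flange | 1820.00 | 65.00 | 137.00 | 118300.00 | 249340.00
Σ | 6240.00 |  |  | 405600.00 | 536640.00
x_c = 405600.00 / 6240.00 = 65.00 mm
y_c = 536640.00 / 6240.00 = 86.00 mm

x_c = 65.00 mm, y_c = 86.00 mm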